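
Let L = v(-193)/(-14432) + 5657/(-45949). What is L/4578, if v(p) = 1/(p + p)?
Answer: -31513698115/1171832874140544 ≈ -2.6893e-5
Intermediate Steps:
v(p) = 1/(2*p)
L = -31513698115/255970483648 (L = ((½)/(-193))/(-14432) + 5657/(-45949) = ((½)*(-1/193))*(-1/14432) + 5657*(-1/45949) = -1/386*(-1/14432) - 5657/45949 = 1/5570752 - 5657/45949 = -31513698115/255970483648 ≈ -0.12311)
L/4578 = -31513698115/255970483648/4578 = -31513698115/255970483648*1/4578 = -31513698115/1171832874140544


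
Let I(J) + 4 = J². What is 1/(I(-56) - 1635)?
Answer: 1/1497 ≈ 0.00066800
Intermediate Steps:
I(J) = -4 + J²
1/(I(-56) - 1635) = 1/((-4 + (-56)²) - 1635) = 1/((-4 + 3136) - 1635) = 1/(3132 - 1635) = 1/1497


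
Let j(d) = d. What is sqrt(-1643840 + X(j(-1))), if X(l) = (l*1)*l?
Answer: I*sqrt(1643839) ≈ 1282.1*I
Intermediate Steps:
X(l) = l**2 (X(l) = l*l = l**2)
sqrt(-1643840 + X(j(-1))) = sqrt(-1643840 + (-1)**2) = sqrt(-1643840 + 1) = sqrt(-1643839) = I*sqrt(1643839)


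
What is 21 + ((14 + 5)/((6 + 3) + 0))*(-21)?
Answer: -70/3 ≈ -23.333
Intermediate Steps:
21 + ((14 + 5)/((6 + 3) + 0))*(-21) = 21 + (19/(9 + 0))*(-21) = 21 + (19/9)*(-21) = 21 - 133/3 = -70/3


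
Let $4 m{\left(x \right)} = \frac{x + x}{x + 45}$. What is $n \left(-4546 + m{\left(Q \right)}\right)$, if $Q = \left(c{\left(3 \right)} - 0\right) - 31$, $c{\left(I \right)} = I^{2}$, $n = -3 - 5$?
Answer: $\frac{836552}{23} \approx 36372.0$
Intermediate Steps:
$n = -8$
$Q = -22$ ($Q = \left(3^{2} - 0\right) - 31 = \left(9 + 0\right) - 31 = 9 - 31 = -22$)
$m{\left(x \right)} = \frac{x}{2 \left(45 + x\right)}$ ($m{\left(x \right)} = \frac{\left(x + x\right) \frac{1}{x + 45}}{4} = \frac{2 x \frac{1}{45 + x}}{4} = \frac{x}{2 \left(45 + x\right)}$)
$n \left(-4546 + m{\left(Q \right)}\right) = - 8 \left(-4546 + \frac{1}{2} \left(-22\right) \frac{1}{45 - 22}\right) = - 8 \left(-4546 + \frac{1}{2} \left(-22\right) \frac{1}{23}\right) = - 8 \left(-4546 - \frac{11}{23}\right) = \left(-8\right) \left(- \frac{104569}{23}\right) = \frac{836552}{23}$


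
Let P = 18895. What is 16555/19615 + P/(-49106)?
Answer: 88464881/192642838 ≈ 0.45922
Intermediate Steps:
16555/19615 + P/(-49106) = 16555/19615 + 18895/(-49106) = 16555*(1/19615) + 18895*(-1/49106) = 3311/3923 - 18895/49106 = 88464881/192642838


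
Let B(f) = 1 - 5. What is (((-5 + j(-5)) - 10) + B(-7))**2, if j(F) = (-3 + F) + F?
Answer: 1024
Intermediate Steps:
B(f) = -4
j(F) = -3 + 2*F
(((-5 + j(-5)) - 10) + B(-7))**2 = (((-5 + (-3 + 2*(-5))) - 10) - 4)**2 = (((-5 + (-3 - 10)) - 10) - 4)**2 = (((-5 - 13) - 10) - 4)**2 = ((-18 - 10) - 4)**2 = (-28 - 4)**2 = (-32)**2 = 1024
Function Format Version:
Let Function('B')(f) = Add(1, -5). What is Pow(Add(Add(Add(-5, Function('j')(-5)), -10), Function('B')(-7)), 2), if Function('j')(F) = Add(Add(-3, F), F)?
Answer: 1024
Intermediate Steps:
Function('B')(f) = -4
Function('j')(F) = Add(-3, Mul(2, F))
Pow(Add(Add(Add(-5, Function('j')(-5)), -10), Function('B')(-7)), 2) = Pow(Add(Add(Add(-5, Add(-3, Mul(2, -5))), -10), -4), 2) = Pow(Add(Add(Add(-5, Add(-3, -10)), -10), -4), 2) = Pow(Add(Add(Add(-5, -13), -10), -4), 2) = Pow(Add(Add(-18, -10), -4), 2) = Pow(Add(-28, -4), 2) = Pow(-32, 2) = 1024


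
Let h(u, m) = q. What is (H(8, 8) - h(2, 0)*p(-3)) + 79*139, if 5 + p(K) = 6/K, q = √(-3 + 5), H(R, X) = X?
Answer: 10989 + 7*√2 ≈ 10999.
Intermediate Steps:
q = √2 ≈ 1.4142
p(K) = -5 + 6/K
h(u, m) = √2
(H(8, 8) - h(2, 0)*p(-3)) + 79*139 = (8 - √2*(-5 + 6/(-3))) + 79*139 = (8 - √2*(-5 + 6*(-⅓))) + 10981 = (8 - √2*(-5 - 2)) + 10981 = (8 - √2*(-7)) + 10981 = (8 - (-7)*√2) + 10981 = (8 + 7*√2) + 10981 = 10989 + 7*√2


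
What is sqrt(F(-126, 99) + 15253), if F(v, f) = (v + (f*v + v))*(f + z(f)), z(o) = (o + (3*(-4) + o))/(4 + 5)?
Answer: 5*I*sqrt(60305) ≈ 1227.9*I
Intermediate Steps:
z(o) = -4/3 + 2*o/9 (z(o) = (o + (-12 + o))/9 = (-12 + 2*o)*(1/9) = -4/3 + 2*o/9)
F(v, f) = (-4/3 + 11*f/9)*(2*v + f*v) (F(v, f) = (v + (f*v + v))*(f + (-4/3 + 2*f/9)) = (v + (v + f*v))*(-4/3 + 11*f/9) = (2*v + f*v)*(-4/3 + 11*f/9) = (-4/3 + 11*f/9)*(2*v + f*v))
sqrt(F(-126, 99) + 15253) = sqrt((1/9)*(-126)*(-24 + 10*99 + 11*99**2) + 15253) = sqrt((1/9)*(-126)*(-24 + 990 + 11*9801) + 15253) = sqrt((1/9)*(-126)*(-24 + 990 + 107811) + 15253) = sqrt((1/9)*(-126)*108777 + 15253) = sqrt(-1522878 + 15253) = sqrt(-1507625) = 5*I*sqrt(60305)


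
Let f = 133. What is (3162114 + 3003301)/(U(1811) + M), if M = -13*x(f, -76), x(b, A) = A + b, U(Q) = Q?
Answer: 1233083/214 ≈ 5762.1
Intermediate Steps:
M = -741 (M = -13*(-76 + 133) = -13*57 = -741)
(3162114 + 3003301)/(U(1811) + M) = (3162114 + 3003301)/(1811 - 741) = 6165415/1070 = 6165415*(1/1070) = 1233083/214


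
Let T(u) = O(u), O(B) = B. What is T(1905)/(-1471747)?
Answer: -1905/1471747 ≈ -0.0012944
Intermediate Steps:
T(u) = u
T(1905)/(-1471747) = 1905/(-1471747) = 1905*(-1/1471747) = -1905/1471747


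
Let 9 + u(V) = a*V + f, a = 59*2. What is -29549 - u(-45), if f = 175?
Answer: -24405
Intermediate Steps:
a = 118
u(V) = 166 + 118*V (u(V) = -9 + (118*V + 175) = -9 + (175 + 118*V) = 166 + 118*V)
-29549 - u(-45) = -29549 - (166 + 118*(-45)) = -29549 - (166 - 5310) = -29549 - 1*(-5144) = -29549 + 5144 = -24405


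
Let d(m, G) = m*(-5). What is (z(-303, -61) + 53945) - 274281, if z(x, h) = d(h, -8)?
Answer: -220031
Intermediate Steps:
d(m, G) = -5*m
z(x, h) = -5*h
(z(-303, -61) + 53945) - 274281 = (-5*(-61) + 53945) - 274281 = (305 + 53945) - 274281 = 54250 - 274281 = -220031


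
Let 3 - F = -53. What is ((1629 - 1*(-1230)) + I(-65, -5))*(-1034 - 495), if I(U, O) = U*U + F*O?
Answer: -10403316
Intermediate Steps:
F = 56 (F = 3 - 1*(-53) = 3 + 53 = 56)
I(U, O) = U² + 56*O (I(U, O) = U*U + 56*O = U² + 56*O)
((1629 - 1*(-1230)) + I(-65, -5))*(-1034 - 495) = ((1629 - 1*(-1230)) + ((-65)² + 56*(-5)))*(-1034 - 495) = ((1629 + 1230) + (4225 - 280))*(-1529) = (2859 + 3945)*(-1529) = 6804*(-1529) = -10403316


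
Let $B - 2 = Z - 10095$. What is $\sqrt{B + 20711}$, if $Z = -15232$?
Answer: $i \sqrt{4614} \approx 67.926 i$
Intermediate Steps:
$B = -25325$ ($B = 2 - 25327 = -25325$)
$\sqrt{B + 20711} = \sqrt{-25325 + 20711} = \sqrt{-4614} = i \sqrt{4614}$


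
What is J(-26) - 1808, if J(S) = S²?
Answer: -1132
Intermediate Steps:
J(-26) - 1808 = (-26)² - 1808 = 676 - 1808 = -1132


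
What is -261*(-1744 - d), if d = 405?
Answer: 560889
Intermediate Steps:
-261*(-1744 - d) = -261*(-1744 - 1*405) = -261*(-1744 - 405) = -261*(-2149) = 560889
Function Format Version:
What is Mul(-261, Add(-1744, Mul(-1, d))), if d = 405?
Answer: 560889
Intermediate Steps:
Mul(-261, Add(-1744, Mul(-1, d))) = Mul(-261, Add(-1744, Mul(-1, 405))) = Mul(-261, Add(-1744, -405)) = Mul(-261, -2149) = 560889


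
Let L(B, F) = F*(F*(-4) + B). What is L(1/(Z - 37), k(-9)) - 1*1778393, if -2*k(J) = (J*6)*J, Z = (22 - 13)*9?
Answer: -88642159/44 ≈ -2.0146e+6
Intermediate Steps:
Z = 81 (Z = 9*9 = 81)
k(J) = -3*J**2 (k(J) = -J*6*J/2 = -6*J*J/2 = -3*J**2)
L(B, F) = F*(B - 4*F) (L(B, F) = F*(-4*F + B) = F*(B - 4*F))
L(1/(Z - 37), k(-9)) - 1*1778393 = (-3*(-9)**2)*(1/(81 - 37) - (-12)*(-9)**2) - 1*1778393 = (-3*81)*(1/44 - (-12)*81) - 1778393 = -243*(1/44 - 4*(-243)) - 1778393 = -243*(1/44 + 972) - 1778393 = -243*42769/44 - 1778393 = -10392867/44 - 1778393 = -88642159/44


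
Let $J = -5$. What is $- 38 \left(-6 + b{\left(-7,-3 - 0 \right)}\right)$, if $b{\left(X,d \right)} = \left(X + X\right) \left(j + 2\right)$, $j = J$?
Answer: $-1368$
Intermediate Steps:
$j = -5$
$b{\left(X,d \right)} = - 6 X$ ($b{\left(X,d \right)} = \left(X + X\right) \left(-5 + 2\right) = 2 X \left(-3\right) = - 6 X$)
$- 38 \left(-6 + b{\left(-7,-3 - 0 \right)}\right) = - 38 \left(-6 - -42\right) = - 38 \left(-6 + 42\right) = \left(-38\right) 36 = -1368$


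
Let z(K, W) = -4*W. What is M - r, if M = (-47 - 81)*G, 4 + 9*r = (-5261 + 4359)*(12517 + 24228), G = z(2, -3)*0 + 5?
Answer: 3682026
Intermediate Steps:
G = 5 (G = -4*(-3)*0 + 5 = 12*0 + 5 = 0 + 5 = 5)
r = -3682666 (r = -4/9 + ((-5261 + 4359)*(12517 + 24228))/9 = -4/9 + (-902*36745)/9 = -4/9 + (1/9)*(-33143990) = -4/9 - 33143990/9 = -3682666)
M = -640 (M = (-47 - 81)*5 = -128*5 = -640)
M - r = -640 - 1*(-3682666) = -640 + 3682666 = 3682026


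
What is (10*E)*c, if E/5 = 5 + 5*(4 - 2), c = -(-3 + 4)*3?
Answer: -2250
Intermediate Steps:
c = -3 ≈ -3.0000
E = 75 (E = 5*(5 + 5*(4 - 2)) = 5*(5 + 5*2) = 5*(5 + 10) = 5*15 = 75)
(10*E)*c = (10*75)*(-3) = 750*(-3) = -2250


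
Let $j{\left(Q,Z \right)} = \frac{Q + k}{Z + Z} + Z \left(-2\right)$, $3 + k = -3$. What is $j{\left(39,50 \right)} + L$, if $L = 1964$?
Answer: $\frac{186433}{100} \approx 1864.3$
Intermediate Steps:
$k = -6$ ($k = -3 - 3 = -6$)
$j{\left(Q,Z \right)} = - 2 Z + \frac{-6 + Q}{2 Z}$ ($j{\left(Q,Z \right)} = \frac{Q - 6}{Z + Z} + Z \left(-2\right) = \frac{-6 + Q}{2 Z} - 2 Z = - 2 Z + \frac{-6 + Q}{2 Z}$)
$j{\left(39,50 \right)} + L = \frac{-6 + 39 - 4 \cdot 50^{2}}{2 \cdot 50} + 1964 = \frac{1}{2} \cdot \frac{1}{50} \left(-6 + 39 - 10000\right) + 1964 = \frac{1}{2} \cdot \frac{1}{50} \left(-9967\right) + 1964 = - \frac{9967}{100} + 1964 = \frac{186433}{100}$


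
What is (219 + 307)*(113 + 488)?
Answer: 316126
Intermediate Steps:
(219 + 307)*(113 + 488) = 526*601 = 316126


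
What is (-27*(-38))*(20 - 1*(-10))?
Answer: 30780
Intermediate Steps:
(-27*(-38))*(20 - 1*(-10)) = 1026*(20 + 10) = 1026*30 = 30780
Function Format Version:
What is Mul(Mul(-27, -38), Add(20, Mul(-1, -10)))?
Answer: 30780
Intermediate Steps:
Mul(Mul(-27, -38), Add(20, Mul(-1, -10))) = Mul(1026, Add(20, 10)) = Mul(1026, 30) = 30780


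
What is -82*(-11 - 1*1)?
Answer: 984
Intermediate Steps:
-82*(-11 - 1*1) = -82*(-11 - 1) = -82*(-12) = 984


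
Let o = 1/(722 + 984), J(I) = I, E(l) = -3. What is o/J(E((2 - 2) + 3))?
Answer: -1/5118 ≈ -0.00019539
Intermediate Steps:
o = 1/1706 ≈ 0.00058617
o/J(E((2 - 2) + 3)) = (1/1706)/(-3) = (1/1706)*(-⅓) = -1/5118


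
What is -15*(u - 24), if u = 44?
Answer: -300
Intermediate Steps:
-15*(u - 24) = -15*(44 - 24) = -15*20 = -300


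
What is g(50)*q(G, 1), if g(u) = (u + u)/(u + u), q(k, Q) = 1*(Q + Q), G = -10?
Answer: 2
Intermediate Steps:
q(k, Q) = 2*Q (q(k, Q) = 1*(2*Q) = 2*Q)
g(u) = 1 (g(u) = (2*u)/((2*u)) = (2*u)*(1/(2*u)) = 1)
g(50)*q(G, 1) = 1*(2*1) = 1*2 = 2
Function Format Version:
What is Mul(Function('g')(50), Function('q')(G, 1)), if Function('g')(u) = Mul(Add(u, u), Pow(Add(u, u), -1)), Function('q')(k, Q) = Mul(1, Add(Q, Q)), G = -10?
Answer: 2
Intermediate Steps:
Function('q')(k, Q) = Mul(2, Q) (Function('q')(k, Q) = Mul(1, Mul(2, Q)) = Mul(2, Q))
Function('g')(u) = 1 (Function('g')(u) = Mul(Mul(2, u), Pow(Mul(2, u), -1)) = Mul(Mul(2, u), Mul(Rational(1, 2), Pow(u, -1))) = 1)
Mul(Function('g')(50), Function('q')(G, 1)) = Mul(1, Mul(2, 1)) = Mul(1, 2) = 2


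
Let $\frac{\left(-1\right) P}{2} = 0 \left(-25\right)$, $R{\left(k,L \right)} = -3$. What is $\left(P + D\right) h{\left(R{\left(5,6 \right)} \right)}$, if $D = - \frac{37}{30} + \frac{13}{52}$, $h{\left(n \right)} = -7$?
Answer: $\frac{413}{60} \approx 6.8833$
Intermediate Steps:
$D = - \frac{59}{60}$ ($D = \left(-37\right) \frac{1}{30} + 13 \cdot \frac{1}{52} = - \frac{37}{30} + \frac{1}{4} = - \frac{59}{60} \approx -0.98333$)
$P = 0$ ($P = - 2 \cdot 0 \left(-25\right) = \left(-2\right) 0 = 0$)
$\left(P + D\right) h{\left(R{\left(5,6 \right)} \right)} = \left(0 - \frac{59}{60}\right) \left(-7\right) = \left(- \frac{59}{60}\right) \left(-7\right) = \frac{413}{60}$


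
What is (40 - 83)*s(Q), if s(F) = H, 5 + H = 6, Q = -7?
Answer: -43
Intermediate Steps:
H = 1 (H = -5 + 6 = 1)
s(F) = 1
(40 - 83)*s(Q) = (40 - 83)*1 = -43*1 = -43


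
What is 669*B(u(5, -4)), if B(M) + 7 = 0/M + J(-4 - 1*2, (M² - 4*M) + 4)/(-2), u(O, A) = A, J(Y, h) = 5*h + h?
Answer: -76935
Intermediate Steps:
J(Y, h) = 6*h
B(M) = -19 - 3*M² + 12*M (B(M) = -7 + (0/M + (6*((M² - 4*M) + 4))/(-2)) = -7 + (0 + (6*(4 + M² - 4*M))*(-½)) = -7 + (0 + (24 - 24*M + 6*M²)*(-½)) = -7 + (0 + (-12 - 3*M² + 12*M)) = -7 + (-12 - 3*M² + 12*M) = -19 - 3*M² + 12*M)
669*B(u(5, -4)) = 669*(-19 - 3*(-4)² + 12*(-4)) = 669*(-19 - 3*16 - 48) = 669*(-19 - 48 - 48) = 669*(-115) = -76935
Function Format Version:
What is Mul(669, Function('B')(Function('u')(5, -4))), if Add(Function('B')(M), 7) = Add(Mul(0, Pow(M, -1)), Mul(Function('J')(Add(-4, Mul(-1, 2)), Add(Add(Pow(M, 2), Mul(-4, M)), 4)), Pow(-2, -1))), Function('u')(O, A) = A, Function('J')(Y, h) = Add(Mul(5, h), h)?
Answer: -76935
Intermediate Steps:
Function('J')(Y, h) = Mul(6, h)
Function('B')(M) = Add(-19, Mul(-3, Pow(M, 2)), Mul(12, M)) (Function('B')(M) = Add(-7, Add(Mul(0, Pow(M, -1)), Mul(Mul(6, Add(Add(Pow(M, 2), Mul(-4, M)), 4)), Pow(-2, -1)))) = Add(-7, Add(0, Mul(Mul(6, Add(4, Pow(M, 2), Mul(-4, M))), Rational(-1, 2)))) = Add(-7, Add(0, Mul(Add(24, Mul(-24, M), Mul(6, Pow(M, 2))), Rational(-1, 2)))) = Add(-7, Add(0, Add(-12, Mul(-3, Pow(M, 2)), Mul(12, M)))) = Add(-7, Add(-12, Mul(-3, Pow(M, 2)), Mul(12, M))) = Add(-19, Mul(-3, Pow(M, 2)), Mul(12, M)))
Mul(669, Function('B')(Function('u')(5, -4))) = Mul(669, Add(-19, Mul(-3, Pow(-4, 2)), Mul(12, -4))) = Mul(669, Add(-19, Mul(-3, 16), -48)) = Mul(669, Add(-19, -48, -48)) = Mul(669, -115) = -76935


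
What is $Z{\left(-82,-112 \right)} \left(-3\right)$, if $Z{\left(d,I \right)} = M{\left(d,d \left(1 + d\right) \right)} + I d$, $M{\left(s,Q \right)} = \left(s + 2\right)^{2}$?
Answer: $-46752$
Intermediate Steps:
$M{\left(s,Q \right)} = \left(2 + s\right)^{2}$
$Z{\left(d,I \right)} = \left(2 + d\right)^{2} + I d$
$Z{\left(-82,-112 \right)} \left(-3\right) = \left(\left(2 - 82\right)^{2} - -9184\right) \left(-3\right) = \left(\left(-80\right)^{2} + 9184\right) \left(-3\right) = \left(6400 + 9184\right) \left(-3\right) = 15584 \left(-3\right) = -46752$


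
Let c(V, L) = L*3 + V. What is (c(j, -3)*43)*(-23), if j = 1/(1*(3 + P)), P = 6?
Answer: 79120/9 ≈ 8791.1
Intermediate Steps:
j = ⅑ (j = 1/(1*(3 + 6)) = 1/(1*9) = 1/9 = ⅑ ≈ 0.11111)
c(V, L) = V + 3*L (c(V, L) = 3*L + V = V + 3*L)
(c(j, -3)*43)*(-23) = ((⅑ + 3*(-3))*43)*(-23) = ((⅑ - 9)*43)*(-23) = -80/9*43*(-23) = -3440/9*(-23) = 79120/9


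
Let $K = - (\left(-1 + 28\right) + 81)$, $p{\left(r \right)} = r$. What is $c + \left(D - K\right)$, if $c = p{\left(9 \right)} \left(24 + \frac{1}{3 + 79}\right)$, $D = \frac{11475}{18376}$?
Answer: $\frac{244659951}{753416} \approx 324.73$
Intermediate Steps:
$D = \frac{11475}{18376}$ ($D = 11475 \cdot \frac{1}{18376} = \frac{11475}{18376} \approx 0.62446$)
$K = -108$ ($K = - (27 + 81) = \left(-1\right) 108 = -108$)
$c = \frac{17721}{82}$ ($c = 9 \left(24 + \frac{1}{3 + 79}\right) = 9 \left(24 + \frac{1}{82}\right) = 9 \cdot \frac{1969}{82} = \frac{17721}{82} \approx 216.11$)
$c + \left(D - K\right) = \frac{17721}{82} + \left(\frac{11475}{18376} - -108\right) = \frac{17721}{82} + \left(\frac{11475}{18376} + 108\right) = \frac{17721}{82} + \frac{1996083}{18376} = \frac{244659951}{753416}$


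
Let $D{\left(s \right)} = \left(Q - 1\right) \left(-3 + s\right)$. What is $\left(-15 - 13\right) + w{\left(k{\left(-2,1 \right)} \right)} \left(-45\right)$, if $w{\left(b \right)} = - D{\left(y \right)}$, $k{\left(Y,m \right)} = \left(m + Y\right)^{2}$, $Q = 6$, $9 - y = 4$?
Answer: $422$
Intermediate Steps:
$y = 5$ ($y = 9 - 4 = 5$)
$D{\left(s \right)} = -15 + 5 s$ ($D{\left(s \right)} = \left(6 - 1\right) \left(-3 + s\right) = 5 \left(-3 + s\right) = -15 + 5 s$)
$k{\left(Y,m \right)} = \left(Y + m\right)^{2}$
$w{\left(b \right)} = -10$ ($w{\left(b \right)} = - (-15 + 5 \cdot 5) = - (-15 + 25) = \left(-1\right) 10 = -10$)
$\left(-15 - 13\right) + w{\left(k{\left(-2,1 \right)} \right)} \left(-45\right) = \left(-15 - 13\right) - -450 = -28 + 450 = 422$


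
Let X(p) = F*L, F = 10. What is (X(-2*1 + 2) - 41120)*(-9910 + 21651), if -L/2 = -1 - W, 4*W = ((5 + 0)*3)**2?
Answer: -469346475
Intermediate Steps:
W = 225/4 (W = ((5 + 0)*3)**2/4 = (5*3)**2/4 = (1/4)*15**2 = (1/4)*225 = 225/4 ≈ 56.250)
L = 229/2 (L = -2*(-1 - 1*225/4) = -2*(-1 - 225/4) = -2*(-229/4) = 229/2 ≈ 114.50)
X(p) = 1145 (X(p) = 10*(229/2) = 1145)
(X(-2*1 + 2) - 41120)*(-9910 + 21651) = (1145 - 41120)*(-9910 + 21651) = -39975*11741 = -469346475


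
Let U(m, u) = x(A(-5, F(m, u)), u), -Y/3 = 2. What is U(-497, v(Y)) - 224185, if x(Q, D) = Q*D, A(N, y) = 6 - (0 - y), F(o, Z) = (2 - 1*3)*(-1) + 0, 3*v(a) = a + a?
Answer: -224213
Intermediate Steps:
Y = -6 (Y = -3*2 = -6)
v(a) = 2*a/3 (v(a) = (a + a)/3 = (2*a)/3 = 2*a/3)
F(o, Z) = 1 (F(o, Z) = (2 - 3)*(-1) + 0 = -1*(-1) + 0 = 1 + 0 = 1)
A(N, y) = 6 + y (A(N, y) = 6 - (-1)*y = 6 + y)
x(Q, D) = D*Q
U(m, u) = 7*u (U(m, u) = u*(6 + 1) = u*7 = 7*u)
U(-497, v(Y)) - 224185 = 7*((2/3)*(-6)) - 224185 = 7*(-4) - 224185 = -28 - 224185 = -224213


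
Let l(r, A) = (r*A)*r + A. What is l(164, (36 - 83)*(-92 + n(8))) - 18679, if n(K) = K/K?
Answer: 115019790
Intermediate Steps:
n(K) = 1
l(r, A) = A + A*r**2 (l(r, A) = (A*r)*r + A = A*r**2 + A = A + A*r**2)
l(164, (36 - 83)*(-92 + n(8))) - 18679 = ((36 - 83)*(-92 + 1))*(1 + 164**2) - 18679 = (-47*(-91))*(1 + 26896) - 18679 = 4277*26897 - 18679 = 115038469 - 18679 = 115019790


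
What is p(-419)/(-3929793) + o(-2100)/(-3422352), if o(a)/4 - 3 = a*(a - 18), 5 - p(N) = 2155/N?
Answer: -59542127080987/11453633205252 ≈ -5.1985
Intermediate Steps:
p(N) = 5 - 2155/N
o(a) = 12 + 4*a*(-18 + a) (o(a) = 12 + 4*(a*(a - 18)) = 12 + 4*(a*(-18 + a)) = 12 + 4*a*(-18 + a))
p(-419)/(-3929793) + o(-2100)/(-3422352) = (5 - 2155/(-419))/(-3929793) + (12 - 72*(-2100) + 4*(-2100)**2)/(-3422352) = (5 - 2155*(-1/419))*(-1/3929793) + (12 + 151200 + 4*4410000)*(-1/3422352) = (5 + 2155/419)*(-1/3929793) + (12 + 151200 + 17640000)*(-1/3422352) = (4250/419)*(-1/3929793) + 17791212*(-1/3422352) = -4250/1646583267 - 36161/6956 = -59542127080987/11453633205252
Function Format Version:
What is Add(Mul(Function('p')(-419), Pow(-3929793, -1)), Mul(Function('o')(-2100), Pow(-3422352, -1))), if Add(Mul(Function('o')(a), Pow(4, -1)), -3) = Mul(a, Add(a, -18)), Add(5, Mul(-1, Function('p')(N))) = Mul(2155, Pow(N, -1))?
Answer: Rational(-59542127080987, 11453633205252) ≈ -5.1985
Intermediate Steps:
Function('p')(N) = Add(5, Mul(-2155, Pow(N, -1))) (Function('p')(N) = Add(5, Mul(-1, Mul(2155, Pow(N, -1)))) = Add(5, Mul(-2155, Pow(N, -1))))
Function('o')(a) = Add(12, Mul(4, a, Add(-18, a))) (Function('o')(a) = Add(12, Mul(4, Mul(a, Add(a, -18)))) = Add(12, Mul(4, Mul(a, Add(-18, a)))) = Add(12, Mul(4, a, Add(-18, a))))
Add(Mul(Function('p')(-419), Pow(-3929793, -1)), Mul(Function('o')(-2100), Pow(-3422352, -1))) = Add(Mul(Add(5, Mul(-2155, Pow(-419, -1))), Pow(-3929793, -1)), Mul(Add(12, Mul(-72, -2100), Mul(4, Pow(-2100, 2))), Pow(-3422352, -1))) = Add(Mul(Add(5, Mul(-2155, Rational(-1, 419))), Rational(-1, 3929793)), Mul(Add(12, 151200, Mul(4, 4410000)), Rational(-1, 3422352))) = Add(Mul(Add(5, Rational(2155, 419)), Rational(-1, 3929793)), Mul(Add(12, 151200, 17640000), Rational(-1, 3422352))) = Add(Mul(Rational(4250, 419), Rational(-1, 3929793)), Mul(17791212, Rational(-1, 3422352))) = Add(Rational(-4250, 1646583267), Rational(-36161, 6956)) = Rational(-59542127080987, 11453633205252)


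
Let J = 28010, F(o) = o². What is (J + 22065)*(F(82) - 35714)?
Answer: -1451674250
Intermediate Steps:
(J + 22065)*(F(82) - 35714) = (28010 + 22065)*(82² - 35714) = 50075*(6724 - 35714) = 50075*(-28990) = -1451674250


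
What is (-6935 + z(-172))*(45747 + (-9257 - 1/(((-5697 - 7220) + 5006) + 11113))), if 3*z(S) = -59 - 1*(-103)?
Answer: -808578521673/3202 ≈ -2.5252e+8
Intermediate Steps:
z(S) = 44/3 (z(S) = (-59 - 1*(-103))/3 = (-59 + 103)/3 = (1/3)*44 = 44/3)
(-6935 + z(-172))*(45747 + (-9257 - 1/(((-5697 - 7220) + 5006) + 11113))) = (-6935 + 44/3)*(45747 + (-9257 - 1/(((-5697 - 7220) + 5006) + 11113))) = -20761*(45747 + (-9257 - 1/((-12917 + 5006) + 11113)))/3 = -20761*(45747 + (-9257 - 1/(-7911 + 11113)))/3 = -20761*(45747 + (-9257 - 1/3202))/3 = -20761*(45747 - 29640915/3202)/3 = -20761/3*116840979/3202 = -808578521673/3202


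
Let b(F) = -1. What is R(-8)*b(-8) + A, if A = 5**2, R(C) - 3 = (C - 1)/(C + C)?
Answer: 343/16 ≈ 21.438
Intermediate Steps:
R(C) = 3 + (-1 + C)/(2*C) (R(C) = 3 + (C - 1)/(C + C) = 3 + (-1 + C)/((2*C)) = 3 + (-1 + C)*(1/(2*C)) = 3 + (-1 + C)/(2*C))
A = 25
R(-8)*b(-8) + A = ((1/2)*(-1 + 7*(-8))/(-8))*(-1) + 25 = ((1/2)*(-1/8)*(-1 - 56))*(-1) + 25 = ((1/2)*(-1/8)*(-57))*(-1) + 25 = (57/16)*(-1) + 25 = -57/16 + 25 = 343/16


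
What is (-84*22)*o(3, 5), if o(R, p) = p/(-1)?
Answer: 9240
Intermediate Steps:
o(R, p) = -p (o(R, p) = p*(-1) = -p)
(-84*22)*o(3, 5) = (-84*22)*(-1*5) = -1848*(-5) = 9240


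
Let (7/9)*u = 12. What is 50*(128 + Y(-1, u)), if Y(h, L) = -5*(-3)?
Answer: 7150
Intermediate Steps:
u = 108/7 (u = (9/7)*12 = 108/7 ≈ 15.429)
Y(h, L) = 15
50*(128 + Y(-1, u)) = 50*(128 + 15) = 50*143 = 7150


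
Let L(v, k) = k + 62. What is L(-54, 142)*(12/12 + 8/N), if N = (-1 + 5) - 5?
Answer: -1428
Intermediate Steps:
L(v, k) = 62 + k
N = -1 (N = 4 - 5 = -1)
L(-54, 142)*(12/12 + 8/N) = (62 + 142)*(12/12 + 8/(-1)) = 204*(12*(1/12) + 8*(-1)) = 204*(1 - 8) = 204*(-7) = -1428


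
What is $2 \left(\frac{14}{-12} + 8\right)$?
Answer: $\frac{41}{3} \approx 13.667$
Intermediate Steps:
$2 \left(\frac{14}{-12} + 8\right) = 2 \left(14 \left(- \frac{1}{12}\right) + 8\right) = 2 \left(- \frac{7}{6} + 8\right) = 2 \cdot \frac{41}{6} = \frac{41}{3}$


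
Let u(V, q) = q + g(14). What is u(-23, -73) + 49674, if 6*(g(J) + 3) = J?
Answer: 148801/3 ≈ 49600.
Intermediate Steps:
g(J) = -3 + J/6
u(V, q) = -⅔ + q (u(V, q) = q + (-3 + (⅙)*14) = q + (-3 + 7/3) = q - ⅔ = -⅔ + q)
u(-23, -73) + 49674 = (-⅔ - 73) + 49674 = -221/3 + 49674 = 148801/3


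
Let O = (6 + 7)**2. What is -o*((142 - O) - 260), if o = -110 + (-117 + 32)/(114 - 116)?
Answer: -38745/2 ≈ -19373.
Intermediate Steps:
O = 169 (O = 13**2 = 169)
o = -135/2 (o = -110 - 85/(-2) = -110 - 85*(-1/2) = -110 + 85/2 = -135/2 ≈ -67.500)
-o*((142 - O) - 260) = -(-135)*((142 - 1*169) - 260)/2 = -(-135)*((142 - 169) - 260)/2 = -(-135)*(-27 - 260)/2 = -(-135)*(-287)/2 = -1*38745/2 = -38745/2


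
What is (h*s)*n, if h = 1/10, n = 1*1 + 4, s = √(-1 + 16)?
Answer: √15/2 ≈ 1.9365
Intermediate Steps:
s = √15 ≈ 3.8730
n = 5 (n = 1 + 4 = 5)
h = ⅒ ≈ 0.10000
(h*s)*n = (√15/10)*5 = √15/2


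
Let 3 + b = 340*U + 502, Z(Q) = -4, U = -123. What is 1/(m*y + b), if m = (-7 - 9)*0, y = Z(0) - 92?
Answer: -1/41321 ≈ -2.4201e-5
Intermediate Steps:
y = -96 (y = -4 - 92 = -96)
m = 0 (m = -16*0 = 0)
b = -41321 (b = -3 + (340*(-123) + 502) = -3 + (-41820 + 502) = -3 - 41318 = -41321)
1/(m*y + b) = 1/(0*(-96) - 41321) = 1/(0 - 41321) = 1/(-41321) = -1/41321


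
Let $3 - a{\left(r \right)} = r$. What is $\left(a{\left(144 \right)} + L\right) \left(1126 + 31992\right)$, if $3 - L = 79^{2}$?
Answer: $-211259722$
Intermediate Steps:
$L = -6238$ ($L = 3 - 79^{2} = 3 - 6241 = -6238$)
$a{\left(r \right)} = 3 - r$
$\left(a{\left(144 \right)} + L\right) \left(1126 + 31992\right) = \left(\left(3 - 144\right) - 6238\right) \left(1126 + 31992\right) = \left(\left(3 - 144\right) - 6238\right) 33118 = \left(-141 - 6238\right) 33118 = \left(-6379\right) 33118 = -211259722$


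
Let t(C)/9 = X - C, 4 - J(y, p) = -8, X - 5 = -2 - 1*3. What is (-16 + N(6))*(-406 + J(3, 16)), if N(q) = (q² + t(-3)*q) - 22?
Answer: -63040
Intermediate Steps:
X = 0 (X = 5 + (-2 - 1*3) = 5 + (-2 - 3) = 5 - 5 = 0)
J(y, p) = 12 (J(y, p) = 4 - 1*(-8) = 4 + 8 = 12)
t(C) = -9*C (t(C) = 9*(0 - C) = 9*(-C) = -9*C)
N(q) = -22 + q² + 27*q (N(q) = (q² + (-9*(-3))*q) - 22 = (q² + 27*q) - 22 = -22 + q² + 27*q)
(-16 + N(6))*(-406 + J(3, 16)) = (-16 + (-22 + 6² + 27*6))*(-406 + 12) = (-16 + (-22 + 36 + 162))*(-394) = (-16 + 176)*(-394) = 160*(-394) = -63040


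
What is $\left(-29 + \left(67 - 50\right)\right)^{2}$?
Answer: $144$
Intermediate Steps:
$\left(-29 + \left(67 - 50\right)\right)^{2} = \left(-29 + 17\right)^{2} = \left(-12\right)^{2} = 144$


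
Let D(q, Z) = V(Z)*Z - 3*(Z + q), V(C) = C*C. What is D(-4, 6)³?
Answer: 9261000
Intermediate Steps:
V(C) = C²
D(q, Z) = Z³ - 3*Z - 3*q (D(q, Z) = Z²*Z - 3*(Z + q) = Z³ + (-3*Z - 3*q) = Z³ - 3*Z - 3*q)
D(-4, 6)³ = (6³ - 3*6 - 3*(-4))³ = (216 - 18 + 12)³ = 210³ = 9261000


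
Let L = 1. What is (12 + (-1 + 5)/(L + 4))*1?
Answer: 64/5 ≈ 12.800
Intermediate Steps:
(12 + (-1 + 5)/(L + 4))*1 = (12 + (-1 + 5)/(1 + 4))*1 = (12 + 4/5)*1 = (64/5)*1 = 64/5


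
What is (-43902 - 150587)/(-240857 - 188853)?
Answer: 194489/429710 ≈ 0.45261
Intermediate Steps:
(-43902 - 150587)/(-240857 - 188853) = -194489/(-429710) = -194489*(-1/429710) = 194489/429710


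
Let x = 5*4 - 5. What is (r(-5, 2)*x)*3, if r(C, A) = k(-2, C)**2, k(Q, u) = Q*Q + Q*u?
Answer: 8820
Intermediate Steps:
k(Q, u) = Q**2 + Q*u
x = 15 (x = 20 - 5 = 15)
r(C, A) = (4 - 2*C)**2 (r(C, A) = (-2*(-2 + C))**2 = (4 - 2*C)**2)
(r(-5, 2)*x)*3 = ((4*(2 - 1*(-5))**2)*15)*3 = ((4*(2 + 5)**2)*15)*3 = ((4*7**2)*15)*3 = ((4*49)*15)*3 = (196*15)*3 = 2940*3 = 8820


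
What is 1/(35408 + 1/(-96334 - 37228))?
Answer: 133562/4729163295 ≈ 2.8242e-5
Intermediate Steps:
1/(35408 + 1/(-96334 - 37228)) = 1/(35408 + 1/(-133562)) = 1/(35408 - 1/133562) = 1/(4729163295/133562) = 133562/4729163295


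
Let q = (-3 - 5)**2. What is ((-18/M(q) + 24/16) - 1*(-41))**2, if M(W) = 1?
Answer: 2401/4 ≈ 600.25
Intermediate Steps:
q = 64 (q = (-8)**2 = 64)
((-18/M(q) + 24/16) - 1*(-41))**2 = ((-18/1 + 24/16) - 1*(-41))**2 = ((-18*1 + 24*(1/16)) + 41)**2 = ((-18 + 3/2) + 41)**2 = (-33/2 + 41)**2 = (49/2)**2 = 2401/4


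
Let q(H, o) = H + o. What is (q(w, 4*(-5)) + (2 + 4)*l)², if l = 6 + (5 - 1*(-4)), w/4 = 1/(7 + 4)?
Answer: 599076/121 ≈ 4951.0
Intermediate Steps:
w = 4/11 (w = 4/(7 + 4) = 4/11 ≈ 0.36364)
l = 15 (l = 6 + (5 + 4) = 6 + 9 = 15)
(q(w, 4*(-5)) + (2 + 4)*l)² = ((4/11 + 4*(-5)) + (2 + 4)*15)² = ((4/11 - 20) + 6*15)² = (-216/11 + 90)² = (774/11)² = 599076/121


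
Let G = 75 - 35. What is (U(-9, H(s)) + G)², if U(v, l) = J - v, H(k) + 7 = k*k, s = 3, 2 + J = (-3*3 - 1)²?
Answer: 21609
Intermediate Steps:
J = 98 (J = -2 + (-3*3 - 1)² = -2 + (-9 - 1)² = -2 + (-10)² = -2 + 100 = 98)
G = 40
H(k) = -7 + k² (H(k) = -7 + k*k = -7 + k²)
U(v, l) = 98 - v
(U(-9, H(s)) + G)² = ((98 - 1*(-9)) + 40)² = ((98 + 9) + 40)² = (107 + 40)² = 147² = 21609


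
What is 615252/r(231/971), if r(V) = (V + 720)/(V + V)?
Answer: 94748808/233117 ≈ 406.44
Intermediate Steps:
r(V) = (720 + V)/(2*V) (r(V) = (720 + V)/((2*V)) = (720 + V)*(1/(2*V)) = (720 + V)/(2*V))
615252/r(231/971) = 615252/(((720 + 231/971)/(2*((231/971))))) = 615252/(((720 + 231*(1/971))/(2*((231*(1/971)))))) = 615252/(((720 + 231/971)/(2*(231/971)))) = 615252/(((½)*(971/231)*(699351/971))) = 615252/(233117/154) = 615252*(154/233117) = 94748808/233117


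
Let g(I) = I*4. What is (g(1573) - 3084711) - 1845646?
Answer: -4924065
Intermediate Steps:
g(I) = 4*I
(g(1573) - 3084711) - 1845646 = (4*1573 - 3084711) - 1845646 = (6292 - 3084711) - 1845646 = -3078419 - 1845646 = -4924065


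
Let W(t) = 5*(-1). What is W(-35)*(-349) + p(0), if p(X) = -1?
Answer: 1744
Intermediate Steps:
W(t) = -5
W(-35)*(-349) + p(0) = -5*(-349) - 1 = 1745 - 1 = 1744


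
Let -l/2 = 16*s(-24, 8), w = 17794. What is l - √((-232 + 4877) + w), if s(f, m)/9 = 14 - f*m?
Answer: -59328 - √22439 ≈ -59478.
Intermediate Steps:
s(f, m) = 126 - 9*f*m (s(f, m) = 9*(14 - f*m) = 126 - 9*f*m)
l = -59328 (l = -32*(126 - 9*(-24)*8) = -32*(126 + 1728) = -32*1854 = -2*29664 = -59328)
l - √((-232 + 4877) + w) = -59328 - √((-232 + 4877) + 17794) = -59328 - √(4645 + 17794) = -59328 - √22439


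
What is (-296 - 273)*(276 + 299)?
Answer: -327175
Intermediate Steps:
(-296 - 273)*(276 + 299) = -569*575 = -327175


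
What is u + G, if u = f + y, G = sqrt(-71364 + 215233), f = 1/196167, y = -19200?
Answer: -3766406399/196167 + 11*sqrt(1189) ≈ -18821.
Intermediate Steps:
f = 1/196167 ≈ 5.0977e-6
G = 11*sqrt(1189) (G = sqrt(143869) = 11*sqrt(1189) ≈ 379.30)
u = -3766406399/196167 (u = 1/196167 - 19200 = -3766406399/196167 ≈ -19200.)
u + G = -3766406399/196167 + 11*sqrt(1189)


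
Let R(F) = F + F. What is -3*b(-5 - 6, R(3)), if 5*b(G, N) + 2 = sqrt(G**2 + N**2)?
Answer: 6/5 - 3*sqrt(157)/5 ≈ -6.3180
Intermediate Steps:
R(F) = 2*F
b(G, N) = -2/5 + sqrt(G**2 + N**2)/5
-3*b(-5 - 6, R(3)) = -3*(-2/5 + sqrt((-5 - 6)**2 + (2*3)**2)/5) = -3*(-2/5 + sqrt((-11)**2 + 6**2)/5) = -3*(-2/5 + sqrt(121 + 36)/5) = -3*(-2/5 + sqrt(157)/5) = 6/5 - 3*sqrt(157)/5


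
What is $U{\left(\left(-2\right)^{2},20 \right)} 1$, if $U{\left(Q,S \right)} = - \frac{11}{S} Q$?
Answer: $- \frac{11}{5} \approx -2.2$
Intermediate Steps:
$U{\left(Q,S \right)} = - \frac{11 Q}{S}$
$U{\left(\left(-2\right)^{2},20 \right)} 1 = - \frac{11 \left(-2\right)^{2}}{20} \cdot 1 = \left(-11\right) 4 \cdot \frac{1}{20} \cdot 1 = \left(- \frac{11}{5}\right) 1 = - \frac{11}{5}$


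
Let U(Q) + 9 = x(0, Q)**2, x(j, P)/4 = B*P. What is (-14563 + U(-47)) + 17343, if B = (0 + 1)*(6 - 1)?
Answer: 886371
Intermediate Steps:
B = 5 (B = 1*5 = 5)
x(j, P) = 20*P (x(j, P) = 4*(5*P) = 20*P)
U(Q) = -9 + 400*Q**2 (U(Q) = -9 + (20*Q)**2 = -9 + 400*Q**2)
(-14563 + U(-47)) + 17343 = (-14563 + (-9 + 400*(-47)**2)) + 17343 = (-14563 + (-9 + 400*2209)) + 17343 = (-14563 + (-9 + 883600)) + 17343 = (-14563 + 883591) + 17343 = 869028 + 17343 = 886371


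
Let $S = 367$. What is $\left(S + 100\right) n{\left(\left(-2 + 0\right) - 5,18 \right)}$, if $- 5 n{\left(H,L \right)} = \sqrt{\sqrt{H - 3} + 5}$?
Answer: $- \frac{467 \sqrt{5 + i \sqrt{10}}}{5} \approx -218.21 - 63.212 i$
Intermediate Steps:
$n{\left(H,L \right)} = - \frac{\sqrt{5 + \sqrt{-3 + H}}}{5}$ ($n{\left(H,L \right)} = - \frac{\sqrt{\sqrt{H - 3} + 5}}{5} = - \frac{\sqrt{\sqrt{-3 + H} + 5}}{5} = - \frac{\sqrt{5 + \sqrt{-3 + H}}}{5}$)
$\left(S + 100\right) n{\left(\left(-2 + 0\right) - 5,18 \right)} = \left(367 + 100\right) \left(- \frac{\sqrt{5 + \sqrt{-3 + \left(\left(-2 + 0\right) - 5\right)}}}{5}\right) = 467 \left(- \frac{\sqrt{5 + \sqrt{-3 - 7}}}{5}\right) = 467 \left(- \frac{\sqrt{5 + \sqrt{-10}}}{5}\right) = 467 \left(- \frac{\sqrt{5 + i \sqrt{10}}}{5}\right) = - \frac{467 \sqrt{5 + i \sqrt{10}}}{5}$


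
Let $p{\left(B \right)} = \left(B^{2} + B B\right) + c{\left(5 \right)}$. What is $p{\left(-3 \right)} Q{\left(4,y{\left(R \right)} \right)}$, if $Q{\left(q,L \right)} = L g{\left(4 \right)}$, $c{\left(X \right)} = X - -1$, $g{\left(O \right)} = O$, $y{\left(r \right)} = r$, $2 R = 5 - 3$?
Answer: $96$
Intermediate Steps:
$R = 1$ ($R = \frac{5 - 3}{2} = \frac{1}{2} \cdot 2 = 1$)
$c{\left(X \right)} = 1 + X$ ($c{\left(X \right)} = X + 1 = 1 + X$)
$p{\left(B \right)} = 6 + 2 B^{2}$ ($p{\left(B \right)} = \left(B^{2} + B B\right) + \left(1 + 5\right) = \left(B^{2} + B^{2}\right) + 6 = 2 B^{2} + 6 = 6 + 2 B^{2}$)
$Q{\left(q,L \right)} = 4 L$ ($Q{\left(q,L \right)} = L 4 = 4 L$)
$p{\left(-3 \right)} Q{\left(4,y{\left(R \right)} \right)} = \left(6 + 2 \left(-3\right)^{2}\right) 4 \cdot 1 = \left(6 + 2 \cdot 9\right) 4 = \left(6 + 18\right) 4 = 24 \cdot 4 = 96$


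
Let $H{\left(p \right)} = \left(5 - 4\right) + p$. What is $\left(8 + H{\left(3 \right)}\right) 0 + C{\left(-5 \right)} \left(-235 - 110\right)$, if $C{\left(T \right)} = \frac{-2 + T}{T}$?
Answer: $-483$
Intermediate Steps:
$H{\left(p \right)} = 1 + p$
$C{\left(T \right)} = \frac{-2 + T}{T}$
$\left(8 + H{\left(3 \right)}\right) 0 + C{\left(-5 \right)} \left(-235 - 110\right) = \left(8 + \left(1 + 3\right)\right) 0 + \frac{-2 - 5}{-5} \left(-235 - 110\right) = \left(8 + 4\right) 0 + \left(- \frac{1}{5}\right) \left(-7\right) \left(-345\right) = 12 \cdot 0 + \frac{7}{5} \left(-345\right) = 0 - 483 = -483$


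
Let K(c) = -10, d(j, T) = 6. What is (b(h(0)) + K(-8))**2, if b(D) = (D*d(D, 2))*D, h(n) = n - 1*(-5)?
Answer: 19600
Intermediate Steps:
h(n) = 5 + n (h(n) = n + 5 = 5 + n)
b(D) = 6*D**2 (b(D) = (D*6)*D = (6*D)*D = 6*D**2)
(b(h(0)) + K(-8))**2 = (6*(5 + 0)**2 - 10)**2 = (6*5**2 - 10)**2 = (6*25 - 10)**2 = (150 - 10)**2 = 140**2 = 19600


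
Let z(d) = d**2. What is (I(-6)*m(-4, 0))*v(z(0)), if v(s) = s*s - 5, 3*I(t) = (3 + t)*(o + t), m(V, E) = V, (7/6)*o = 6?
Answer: 120/7 ≈ 17.143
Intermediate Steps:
o = 36/7 (o = (6/7)*6 = 36/7 ≈ 5.1429)
I(t) = (3 + t)*(36/7 + t)/3 (I(t) = ((3 + t)*(36/7 + t))/3 = (3 + t)*(36/7 + t)/3)
v(s) = -5 + s**2 (v(s) = s**2 - 5 = -5 + s**2)
(I(-6)*m(-4, 0))*v(z(0)) = ((36/7 + (1/3)*(-6)**2 + (19/7)*(-6))*(-4))*(-5 + (0**2)**2) = ((36/7 + (1/3)*36 - 114/7)*(-4))*(-5 + 0**2) = ((36/7 + 12 - 114/7)*(-4))*(-5 + 0) = ((6/7)*(-4))*(-5) = -24/7*(-5) = 120/7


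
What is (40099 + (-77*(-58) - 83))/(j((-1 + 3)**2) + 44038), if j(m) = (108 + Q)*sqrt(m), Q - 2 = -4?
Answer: 22241/22125 ≈ 1.0052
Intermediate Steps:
Q = -2 (Q = 2 - 4 = -2)
j(m) = 106*sqrt(m) (j(m) = (108 - 2)*sqrt(m) = 106*sqrt(m))
(40099 + (-77*(-58) - 83))/(j((-1 + 3)**2) + 44038) = (40099 + (-77*(-58) - 83))/(106*sqrt((-1 + 3)**2) + 44038) = (40099 + (4466 - 83))/(106*sqrt(2**2) + 44038) = (40099 + 4383)/(106*sqrt(4) + 44038) = 44482/(106*2 + 44038) = 44482/(212 + 44038) = 44482/44250 = 44482*(1/44250) = 22241/22125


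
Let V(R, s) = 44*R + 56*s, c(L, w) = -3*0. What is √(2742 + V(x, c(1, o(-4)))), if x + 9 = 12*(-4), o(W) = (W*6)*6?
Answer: 3*√26 ≈ 15.297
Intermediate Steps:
o(W) = 36*W (o(W) = (6*W)*6 = 36*W)
c(L, w) = 0
x = -57 (x = -9 + 12*(-4) = -9 - 48 = -57)
√(2742 + V(x, c(1, o(-4)))) = √(2742 + (44*(-57) + 56*0)) = √(2742 + (-2508 + 0)) = √(2742 - 2508) = √234 = 3*√26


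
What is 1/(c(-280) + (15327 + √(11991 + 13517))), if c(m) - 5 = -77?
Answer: 15255/232689517 - 2*√6377/232689517 ≈ 6.4873e-5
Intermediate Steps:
c(m) = -72 (c(m) = 5 - 77 = -72)
1/(c(-280) + (15327 + √(11991 + 13517))) = 1/(-72 + (15327 + √(11991 + 13517))) = 1/(-72 + (15327 + √25508)) = 1/(-72 + (15327 + 2*√6377)) = 1/(15255 + 2*√6377)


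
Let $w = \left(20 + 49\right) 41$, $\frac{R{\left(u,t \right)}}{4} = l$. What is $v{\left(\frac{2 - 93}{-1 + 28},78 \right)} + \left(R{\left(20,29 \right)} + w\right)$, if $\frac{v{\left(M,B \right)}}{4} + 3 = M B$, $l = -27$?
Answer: $\frac{14917}{9} \approx 1657.4$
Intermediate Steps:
$R{\left(u,t \right)} = -108$ ($R{\left(u,t \right)} = 4 \left(-27\right) = -108$)
$w = 2829$ ($w = 69 \cdot 41 = 2829$)
$v{\left(M,B \right)} = -12 + 4 B M$ ($v{\left(M,B \right)} = -12 + 4 M B = -12 + 4 B M$)
$v{\left(\frac{2 - 93}{-1 + 28},78 \right)} + \left(R{\left(20,29 \right)} + w\right) = \left(-12 + 4 \cdot 78 \frac{2 - 93}{-1 + 28}\right) + \left(-108 + 2829\right) = \left(-12 + 4 \cdot 78 \left(- \frac{91}{27}\right)\right) + 2721 = \left(-12 - \frac{9464}{9}\right) + 2721 = - \frac{9572}{9} + 2721 = \frac{14917}{9}$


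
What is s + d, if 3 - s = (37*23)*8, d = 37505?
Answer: 30700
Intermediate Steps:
s = -6805 (s = 3 - 37*23*8 = 3 - 851*8 = 3 - 1*6808 = 3 - 6808 = -6805)
s + d = -6805 + 37505 = 30700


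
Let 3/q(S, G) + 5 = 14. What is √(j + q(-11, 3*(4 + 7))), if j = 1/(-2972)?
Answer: √6617901/4458 ≈ 0.57706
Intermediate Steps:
q(S, G) = ⅓ (q(S, G) = 3/(-5 + 14) = 3/9 = 3*(⅑) = ⅓)
j = -1/2972 ≈ -0.00033647
√(j + q(-11, 3*(4 + 7))) = √(-1/2972 + ⅓) = √(2969/8916) = √6617901/4458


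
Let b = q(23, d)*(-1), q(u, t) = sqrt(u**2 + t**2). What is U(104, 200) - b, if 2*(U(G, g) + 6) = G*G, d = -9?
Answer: 5402 + sqrt(610) ≈ 5426.7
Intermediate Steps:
q(u, t) = sqrt(t**2 + u**2)
b = -sqrt(610) (b = sqrt((-9)**2 + 23**2)*(-1) = sqrt(81 + 529)*(-1) = sqrt(610)*(-1) = -sqrt(610) ≈ -24.698)
U(G, g) = -6 + G**2/2 (U(G, g) = -6 + (G*G)/2 = -6 + G**2/2)
U(104, 200) - b = (-6 + (1/2)*104**2) - (-1)*sqrt(610) = (-6 + (1/2)*10816) + sqrt(610) = (-6 + 5408) + sqrt(610) = 5402 + sqrt(610)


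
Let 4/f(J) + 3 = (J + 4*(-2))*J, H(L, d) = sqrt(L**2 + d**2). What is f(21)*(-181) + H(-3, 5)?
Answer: -362/135 + sqrt(34) ≈ 3.1495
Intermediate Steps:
f(J) = 4/(-3 + J*(-8 + J)) (f(J) = 4/(-3 + (J + 4*(-2))*J) = 4/(-3 + (J - 8)*J) = 4/(-3 + (-8 + J)*J) = 4/(-3 + J*(-8 + J)))
f(21)*(-181) + H(-3, 5) = (4/(-3 + 21**2 - 8*21))*(-181) + sqrt((-3)**2 + 5**2) = (4/(-3 + 441 - 168))*(-181) + sqrt(9 + 25) = (4/270)*(-181) + sqrt(34) = (4*(1/270))*(-181) + sqrt(34) = (2/135)*(-181) + sqrt(34) = -362/135 + sqrt(34)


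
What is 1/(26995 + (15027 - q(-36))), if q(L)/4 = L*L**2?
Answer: 1/228646 ≈ 4.3736e-6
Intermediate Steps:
q(L) = 4*L**3 (q(L) = 4*(L*L**2) = 4*L**3)
1/(26995 + (15027 - q(-36))) = 1/(26995 + (15027 - 4*(-36)**3)) = 1/(26995 + (15027 - 4*(-46656))) = 1/(26995 + (15027 - 1*(-186624))) = 1/(26995 + (15027 + 186624)) = 1/(26995 + 201651) = 1/228646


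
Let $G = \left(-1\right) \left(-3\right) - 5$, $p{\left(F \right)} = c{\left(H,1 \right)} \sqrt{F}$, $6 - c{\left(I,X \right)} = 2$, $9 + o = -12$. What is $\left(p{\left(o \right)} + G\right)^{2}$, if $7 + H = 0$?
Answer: $-332 - 16 i \sqrt{21} \approx -332.0 - 73.321 i$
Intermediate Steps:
$o = -21$ ($o = -9 - 12 = -21$)
$H = -7$ ($H = -7 + 0 = -7$)
$c{\left(I,X \right)} = 4$ ($c{\left(I,X \right)} = 6 - 2 = 4$)
$p{\left(F \right)} = 4 \sqrt{F}$
$G = -2$ ($G = 3 - 5 = -2$)
$\left(p{\left(o \right)} + G\right)^{2} = \left(4 \sqrt{-21} - 2\right)^{2} = \left(4 i \sqrt{21} - 2\right)^{2} = \left(-2 + 4 i \sqrt{21}\right)^{2}$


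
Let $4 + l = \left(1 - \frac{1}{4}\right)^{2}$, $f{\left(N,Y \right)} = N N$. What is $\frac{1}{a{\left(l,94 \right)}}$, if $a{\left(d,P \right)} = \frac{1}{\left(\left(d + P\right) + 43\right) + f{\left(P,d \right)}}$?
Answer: $\frac{143513}{16} \approx 8969.6$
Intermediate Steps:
$f{\left(N,Y \right)} = N^{2}$
$l = - \frac{55}{16}$ ($l = -4 + \left(1 - \frac{1}{4}\right)^{2} = -4 + \left(\frac{3}{4}\right)^{2} = -4 + \frac{9}{16} = - \frac{55}{16} \approx -3.4375$)
$a{\left(d,P \right)} = \frac{1}{43 + P + d + P^{2}}$ ($a{\left(d,P \right)} = \frac{1}{\left(\left(d + P\right) + 43\right) + P^{2}} = \frac{1}{\left(\left(P + d\right) + 43\right) + P^{2}} = \frac{1}{\left(43 + P + d\right) + P^{2}} = \frac{1}{43 + P + d + P^{2}}$)
$\frac{1}{a{\left(l,94 \right)}} = \frac{1}{\frac{1}{43 + 94 - \frac{55}{16} + 94^{2}}} = \frac{1}{\frac{1}{43 + 94 - \frac{55}{16} + 8836}} = \frac{1}{\frac{1}{\frac{143513}{16}}} = \frac{1}{\frac{16}{143513}} = \frac{143513}{16}$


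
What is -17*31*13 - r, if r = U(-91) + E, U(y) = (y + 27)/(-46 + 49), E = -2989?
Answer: -11522/3 ≈ -3840.7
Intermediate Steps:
U(y) = 9 + y/3 (U(y) = (27 + y)/3 = (27 + y)*(1/3) = 9 + y/3)
r = -9031/3 (r = (9 + (1/3)*(-91)) - 2989 = (9 - 91/3) - 2989 = -64/3 - 2989 = -9031/3 ≈ -3010.3)
-17*31*13 - r = -17*31*13 - 1*(-9031/3) = -527*13 + 9031/3 = -6851 + 9031/3 = -11522/3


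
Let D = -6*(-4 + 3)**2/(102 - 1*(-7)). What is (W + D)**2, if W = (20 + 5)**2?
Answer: 4640198161/11881 ≈ 3.9056e+5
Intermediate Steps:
W = 625 (W = 25**2 = 625)
D = -6/109 (D = -6*(-1)**2/(102 + 7) = -6/109 ≈ -0.055046)
(W + D)**2 = (625 - 6/109)**2 = (68119/109)**2 = 4640198161/11881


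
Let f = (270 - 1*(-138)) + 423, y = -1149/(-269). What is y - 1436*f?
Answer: -321000855/269 ≈ -1.1933e+6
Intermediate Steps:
y = 1149/269 (y = -1149*(-1/269) = 1149/269 ≈ 4.2714)
f = 831 (f = (270 + 138) + 423 = 408 + 423 = 831)
y - 1436*f = 1149/269 - 1436*831 = 1149/269 - 1193316 = -321000855/269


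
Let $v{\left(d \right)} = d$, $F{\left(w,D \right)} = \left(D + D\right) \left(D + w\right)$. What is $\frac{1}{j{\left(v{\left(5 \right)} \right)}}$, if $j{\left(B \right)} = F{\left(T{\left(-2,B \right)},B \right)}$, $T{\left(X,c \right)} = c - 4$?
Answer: $\frac{1}{60} \approx 0.016667$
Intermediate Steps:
$T{\left(X,c \right)} = -4 + c$
$F{\left(w,D \right)} = 2 D \left(D + w\right)$
$j{\left(B \right)} = 2 B \left(-4 + 2 B\right)$ ($j{\left(B \right)} = 2 B \left(B + \left(-4 + B\right)\right) = 2 B \left(-4 + 2 B\right)$)
$\frac{1}{j{\left(v{\left(5 \right)} \right)}} = \frac{1}{4 \cdot 5 \left(-2 + 5\right)} = \frac{1}{4 \cdot 5 \cdot 3} = \frac{1}{60}$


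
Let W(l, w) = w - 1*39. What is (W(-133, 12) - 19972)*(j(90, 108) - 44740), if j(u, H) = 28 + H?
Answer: 892035396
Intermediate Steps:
W(l, w) = -39 + w (W(l, w) = w - 39 = -39 + w)
(W(-133, 12) - 19972)*(j(90, 108) - 44740) = ((-39 + 12) - 19972)*((28 + 108) - 44740) = (-27 - 19972)*(136 - 44740) = -19999*(-44604) = 892035396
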